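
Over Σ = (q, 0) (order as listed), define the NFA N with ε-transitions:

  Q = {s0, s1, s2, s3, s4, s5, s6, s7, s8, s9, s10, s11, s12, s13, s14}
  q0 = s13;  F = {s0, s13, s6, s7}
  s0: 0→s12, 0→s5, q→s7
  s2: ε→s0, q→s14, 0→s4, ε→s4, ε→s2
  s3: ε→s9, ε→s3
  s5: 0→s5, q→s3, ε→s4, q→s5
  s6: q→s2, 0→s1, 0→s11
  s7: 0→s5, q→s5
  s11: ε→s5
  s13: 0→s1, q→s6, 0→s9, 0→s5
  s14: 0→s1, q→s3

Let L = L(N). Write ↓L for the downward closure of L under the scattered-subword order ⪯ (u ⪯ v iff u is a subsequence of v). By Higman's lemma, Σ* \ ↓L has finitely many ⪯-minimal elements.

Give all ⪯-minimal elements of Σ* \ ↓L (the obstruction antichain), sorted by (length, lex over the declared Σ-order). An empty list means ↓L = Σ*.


|Q|=15, |F|=4, |δ|=26 (7 ε).
min D↑ (5 st, q0=0, F={2}): 0:q→1,0→2 1:q→3,0→2 2:q→2,0→2 3:q→4,0→2 4:q→2,0→2.
'0': N↓-sim [13, 7] end={s1,s11,s12,s3,s4,s5,s9} rej; 1/1 single-dels accept.
'qqqq': N↓-sim [13, 12, 10, 7, 4] end={s3,s4,s5,s9} rej; 4/4 single-dels accept.
2 obstructions.

A = [0, qqqq].


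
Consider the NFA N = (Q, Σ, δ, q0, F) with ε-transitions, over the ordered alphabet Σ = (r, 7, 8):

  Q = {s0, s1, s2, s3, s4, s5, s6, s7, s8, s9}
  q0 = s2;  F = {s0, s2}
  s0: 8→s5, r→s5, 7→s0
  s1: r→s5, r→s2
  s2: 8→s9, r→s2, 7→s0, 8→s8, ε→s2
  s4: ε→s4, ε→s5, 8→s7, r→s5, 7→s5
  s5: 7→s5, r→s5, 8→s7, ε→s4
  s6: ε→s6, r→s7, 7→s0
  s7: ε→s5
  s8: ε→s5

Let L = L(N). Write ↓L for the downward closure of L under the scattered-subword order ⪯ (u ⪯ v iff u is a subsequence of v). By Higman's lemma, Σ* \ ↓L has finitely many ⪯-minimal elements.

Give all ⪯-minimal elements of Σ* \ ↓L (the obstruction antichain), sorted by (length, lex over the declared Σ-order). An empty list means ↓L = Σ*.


|Q|=10, |F|=2, |δ|=24 (7 ε).
min D↑ (3 st, q0=0, F={2}): 0:r→0,7→1,8→2 1:r→2,7→1,8→2 2:r→2,7→2,8→2 (ε-aug+det+¬).
'8': run [7, 5] end={s4,s5,s7,s8,s9} — reject; 1/1 deletions ∈↓L.
'7r': N↓-sim [7, 4, 3] end={s4,s5,s7} rej; 2/2 deletions ∈↓L.
2 minimals (antichain).

Antichain: [8, 7r].


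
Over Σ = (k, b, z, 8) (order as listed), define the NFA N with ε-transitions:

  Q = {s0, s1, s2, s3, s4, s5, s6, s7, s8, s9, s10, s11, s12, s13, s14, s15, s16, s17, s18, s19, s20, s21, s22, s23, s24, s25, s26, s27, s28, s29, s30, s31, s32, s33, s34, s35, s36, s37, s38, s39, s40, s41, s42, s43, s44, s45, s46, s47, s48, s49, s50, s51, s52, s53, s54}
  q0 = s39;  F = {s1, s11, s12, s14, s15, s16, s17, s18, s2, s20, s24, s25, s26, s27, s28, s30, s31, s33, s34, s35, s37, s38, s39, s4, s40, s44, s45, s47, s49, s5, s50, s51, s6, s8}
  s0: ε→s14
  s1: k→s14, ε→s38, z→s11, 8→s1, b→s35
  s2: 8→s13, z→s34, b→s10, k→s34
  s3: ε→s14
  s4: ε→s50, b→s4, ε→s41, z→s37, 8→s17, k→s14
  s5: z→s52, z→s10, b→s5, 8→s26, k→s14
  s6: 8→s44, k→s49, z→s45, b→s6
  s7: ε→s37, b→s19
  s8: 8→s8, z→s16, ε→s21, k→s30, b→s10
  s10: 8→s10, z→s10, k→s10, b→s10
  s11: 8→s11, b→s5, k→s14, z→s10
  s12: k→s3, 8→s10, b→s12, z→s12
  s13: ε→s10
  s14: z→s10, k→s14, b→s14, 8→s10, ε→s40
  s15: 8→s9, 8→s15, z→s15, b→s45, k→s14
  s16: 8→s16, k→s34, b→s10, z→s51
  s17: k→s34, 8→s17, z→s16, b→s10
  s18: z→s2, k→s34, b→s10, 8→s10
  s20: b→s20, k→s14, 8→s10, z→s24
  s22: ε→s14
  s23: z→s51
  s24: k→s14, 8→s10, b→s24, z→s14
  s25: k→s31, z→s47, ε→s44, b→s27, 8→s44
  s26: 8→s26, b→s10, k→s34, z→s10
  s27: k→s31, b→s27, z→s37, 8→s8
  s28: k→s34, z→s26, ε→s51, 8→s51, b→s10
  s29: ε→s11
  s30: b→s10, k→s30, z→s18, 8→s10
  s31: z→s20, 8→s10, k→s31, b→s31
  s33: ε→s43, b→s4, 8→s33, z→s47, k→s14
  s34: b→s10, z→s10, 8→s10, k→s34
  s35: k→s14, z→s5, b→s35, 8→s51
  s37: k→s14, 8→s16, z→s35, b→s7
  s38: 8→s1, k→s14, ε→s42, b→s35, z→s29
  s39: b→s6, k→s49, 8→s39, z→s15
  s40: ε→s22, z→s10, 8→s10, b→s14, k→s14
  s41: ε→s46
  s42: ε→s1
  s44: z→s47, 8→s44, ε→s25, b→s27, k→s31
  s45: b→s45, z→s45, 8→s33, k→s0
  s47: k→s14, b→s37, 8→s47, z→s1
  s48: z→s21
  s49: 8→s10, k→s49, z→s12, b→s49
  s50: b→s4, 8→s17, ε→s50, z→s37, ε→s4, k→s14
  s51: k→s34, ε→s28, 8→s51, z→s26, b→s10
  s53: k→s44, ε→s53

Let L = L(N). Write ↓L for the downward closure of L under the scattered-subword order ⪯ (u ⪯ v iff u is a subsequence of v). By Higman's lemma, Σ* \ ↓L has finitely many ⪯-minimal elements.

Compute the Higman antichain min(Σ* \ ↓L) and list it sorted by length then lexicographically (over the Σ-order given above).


min(Σ*\↓L) = [k8, zkz, b8b8b, b8zzzz].

|Q|=55, |F|=34, |δ|=169 (23 ε).
min D↑ (30 st, q0=0, F={5}): 0:k→1,b→2,z→3,8→0 1:k→1,b→1,z→4,8→5 2:k→1,b→2,z→6,8→7 3:k→8,b→6,z→3,8→3 4:k→8,b→4,z→4,8→5 5:k→5,b→5,z→5,8→5 6:k→8,b→6,z→6,8→9 7:k→10,b→11,z→12,8→7 8:k→8,b→8,z→5,8→5 9:k→8,b→13,z→12,8→9 10:k→10,b→10,z→14,8→5 11:k→10,b→11,z→15,8→16 12:k→8,b→15,z→17,8→12 13:k→8,b→13,z→15,8→18 14:k→8,b→14,z→19,8→5 15:k→8,b→15,z→20,8→21 16:k→22,b→5,z→21,8→16 17:k→8,b→20,z→23,8→17 18:k→24,b→5,z→21,8→18 19:k→8,b→19,z→8,8→5 20:k→8,b→20,z→25,8→26 21:k→24,b→5,z→26,8→21 22:k→22,b→5,z→27,8→5 23:k→8,b→25,z→5,8→23 24:k→24,b→5,z→5,8→5 25:k→8,b→25,z→5,8→28 26:k→24,b→5,z→28,8→26 27:k→24,b→5,z→29,8→5 28:k→24,b→5,z→5,8→28 29:k→24,b→5,z→24,8→5.
'k8': N↓-sim [49, 16, 2] end={s10,s13} ∉↓L; 2/2 del acc.
'zkz': |S_i|=[49, 39, 7, 1] end={s10} — reject; 3/3 deletions ∈↓L.
'b8b8b': N↓-sim [49, 46, 40, 30, 13, 1] end={s10} ∉↓L; 5/5 deletions ∈↓L.
'b8zzzz': |S_i|=[49, 46, 40, 26, 19, 10, 2] end={s10,s52} rej; 6/6 del acc.
4 obstructions.


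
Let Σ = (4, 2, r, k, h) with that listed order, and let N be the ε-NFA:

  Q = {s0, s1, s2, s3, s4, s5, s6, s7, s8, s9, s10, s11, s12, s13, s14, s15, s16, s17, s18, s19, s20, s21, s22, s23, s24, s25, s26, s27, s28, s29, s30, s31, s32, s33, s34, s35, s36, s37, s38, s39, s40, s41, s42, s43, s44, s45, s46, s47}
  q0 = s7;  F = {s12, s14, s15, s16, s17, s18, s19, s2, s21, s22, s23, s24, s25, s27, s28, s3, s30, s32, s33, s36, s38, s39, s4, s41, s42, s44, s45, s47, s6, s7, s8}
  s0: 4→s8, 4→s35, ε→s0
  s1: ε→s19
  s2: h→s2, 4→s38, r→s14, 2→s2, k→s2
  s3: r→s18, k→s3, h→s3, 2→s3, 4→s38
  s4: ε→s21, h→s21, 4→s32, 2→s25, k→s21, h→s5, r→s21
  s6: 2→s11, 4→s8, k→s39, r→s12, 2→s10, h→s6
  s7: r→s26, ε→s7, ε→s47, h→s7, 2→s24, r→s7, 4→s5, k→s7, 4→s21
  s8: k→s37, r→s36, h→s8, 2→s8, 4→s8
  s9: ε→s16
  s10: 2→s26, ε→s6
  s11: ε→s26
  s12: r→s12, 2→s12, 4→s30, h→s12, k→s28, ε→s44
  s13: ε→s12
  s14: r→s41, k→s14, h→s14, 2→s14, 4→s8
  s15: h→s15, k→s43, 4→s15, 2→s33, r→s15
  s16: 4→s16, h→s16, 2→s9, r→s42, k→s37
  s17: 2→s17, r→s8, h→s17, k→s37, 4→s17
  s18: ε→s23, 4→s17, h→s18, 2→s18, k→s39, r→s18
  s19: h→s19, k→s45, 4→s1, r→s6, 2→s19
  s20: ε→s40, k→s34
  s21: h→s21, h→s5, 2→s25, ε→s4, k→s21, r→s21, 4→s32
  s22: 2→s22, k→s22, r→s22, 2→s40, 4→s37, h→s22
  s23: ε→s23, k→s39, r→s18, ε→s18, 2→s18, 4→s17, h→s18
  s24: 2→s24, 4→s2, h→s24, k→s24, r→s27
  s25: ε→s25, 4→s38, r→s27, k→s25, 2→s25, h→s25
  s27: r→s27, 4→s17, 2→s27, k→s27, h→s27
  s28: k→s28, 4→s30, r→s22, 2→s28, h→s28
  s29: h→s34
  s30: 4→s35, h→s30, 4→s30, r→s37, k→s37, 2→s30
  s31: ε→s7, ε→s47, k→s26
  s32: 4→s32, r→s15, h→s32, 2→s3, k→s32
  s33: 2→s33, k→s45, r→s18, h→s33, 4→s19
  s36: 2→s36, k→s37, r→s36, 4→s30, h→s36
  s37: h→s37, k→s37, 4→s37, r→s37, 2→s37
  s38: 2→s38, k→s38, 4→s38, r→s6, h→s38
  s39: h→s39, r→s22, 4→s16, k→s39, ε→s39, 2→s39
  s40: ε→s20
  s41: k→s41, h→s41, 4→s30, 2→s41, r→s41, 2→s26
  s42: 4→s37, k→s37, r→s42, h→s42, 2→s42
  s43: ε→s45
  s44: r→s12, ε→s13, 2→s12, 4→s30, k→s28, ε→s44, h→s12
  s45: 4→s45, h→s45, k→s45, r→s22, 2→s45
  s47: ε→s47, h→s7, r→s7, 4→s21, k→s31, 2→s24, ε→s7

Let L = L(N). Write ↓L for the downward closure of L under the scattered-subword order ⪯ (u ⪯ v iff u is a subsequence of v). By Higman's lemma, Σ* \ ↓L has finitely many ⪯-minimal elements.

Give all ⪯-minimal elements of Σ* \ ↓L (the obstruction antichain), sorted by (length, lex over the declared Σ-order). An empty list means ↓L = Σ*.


Antichain: [2r4k, 44rkr4, 24rr4r].

|Q|=48, |F|=31, |δ|=199 (25 ε).
min D↑ (28 st, q0=0, F={18}): 0:4→1,2→2,r→0,k→0,h→0 1:4→3,2→4,r→1,k→1,h→1 2:4→5,2→2,r→6,k→2,h→2 3:4→3,2→7,r→8,k→3,h→3 4:4→9,2→4,r→6,k→4,h→4 5:4→9,2→5,r→10,k→5,h→5 6:4→11,2→6,r→6,k→6,h→6 7:4→9,2→7,r→12,k→7,h→7 8:4→8,2→13,r→8,k→14,h→8 9:4→9,2→9,r→15,k→9,h→9 10:4→16,2→10,r→17,k→10,h→10 11:4→11,2→11,r→16,k→18,h→11 12:4→11,2→12,r→12,k→19,h→12 13:4→20,2→13,r→12,k→14,h→13 14:4→14,2→14,r→21,k→14,h→14 15:4→16,2→15,r→22,k→19,h→15 16:4→16,2→16,r→23,k→18,h→16 17:4→24,2→17,r→17,k→17,h→17 18:4→18,2→18,r→18,k→18,h→18 19:4→25,2→19,r→21,k→19,h→19 20:4→20,2→20,r→15,k→14,h→20 21:4→18,2→21,r→21,k→21,h→21 22:4→24,2→22,r→22,k→26,h→22 23:4→24,2→23,r→23,k→18,h→23 24:4→24,2→24,r→18,k→18,h→24 25:4→25,2→25,r→27,k→18,h→25 26:4→24,2→26,r→21,k→26,h→26 27:4→18,2→27,r→27,k→18,h→27 (ε-aug+det+¬).
'2r4k': |S_i|=[45, 36, 27, 9, 1] end={s37} — reject; 4/4 del acc.
'44rkr4': N↓-sim [45, 41, 33, 30, 14, 6, 1] end={s37} ∉↓L; 6/6 deletions ∈↓L.
'24rr4r': run [45, 36, 29, 23, 15, 3, 1] end={s37} rej; 6/6 deletions ∈↓L.
3 minimals (antichain).


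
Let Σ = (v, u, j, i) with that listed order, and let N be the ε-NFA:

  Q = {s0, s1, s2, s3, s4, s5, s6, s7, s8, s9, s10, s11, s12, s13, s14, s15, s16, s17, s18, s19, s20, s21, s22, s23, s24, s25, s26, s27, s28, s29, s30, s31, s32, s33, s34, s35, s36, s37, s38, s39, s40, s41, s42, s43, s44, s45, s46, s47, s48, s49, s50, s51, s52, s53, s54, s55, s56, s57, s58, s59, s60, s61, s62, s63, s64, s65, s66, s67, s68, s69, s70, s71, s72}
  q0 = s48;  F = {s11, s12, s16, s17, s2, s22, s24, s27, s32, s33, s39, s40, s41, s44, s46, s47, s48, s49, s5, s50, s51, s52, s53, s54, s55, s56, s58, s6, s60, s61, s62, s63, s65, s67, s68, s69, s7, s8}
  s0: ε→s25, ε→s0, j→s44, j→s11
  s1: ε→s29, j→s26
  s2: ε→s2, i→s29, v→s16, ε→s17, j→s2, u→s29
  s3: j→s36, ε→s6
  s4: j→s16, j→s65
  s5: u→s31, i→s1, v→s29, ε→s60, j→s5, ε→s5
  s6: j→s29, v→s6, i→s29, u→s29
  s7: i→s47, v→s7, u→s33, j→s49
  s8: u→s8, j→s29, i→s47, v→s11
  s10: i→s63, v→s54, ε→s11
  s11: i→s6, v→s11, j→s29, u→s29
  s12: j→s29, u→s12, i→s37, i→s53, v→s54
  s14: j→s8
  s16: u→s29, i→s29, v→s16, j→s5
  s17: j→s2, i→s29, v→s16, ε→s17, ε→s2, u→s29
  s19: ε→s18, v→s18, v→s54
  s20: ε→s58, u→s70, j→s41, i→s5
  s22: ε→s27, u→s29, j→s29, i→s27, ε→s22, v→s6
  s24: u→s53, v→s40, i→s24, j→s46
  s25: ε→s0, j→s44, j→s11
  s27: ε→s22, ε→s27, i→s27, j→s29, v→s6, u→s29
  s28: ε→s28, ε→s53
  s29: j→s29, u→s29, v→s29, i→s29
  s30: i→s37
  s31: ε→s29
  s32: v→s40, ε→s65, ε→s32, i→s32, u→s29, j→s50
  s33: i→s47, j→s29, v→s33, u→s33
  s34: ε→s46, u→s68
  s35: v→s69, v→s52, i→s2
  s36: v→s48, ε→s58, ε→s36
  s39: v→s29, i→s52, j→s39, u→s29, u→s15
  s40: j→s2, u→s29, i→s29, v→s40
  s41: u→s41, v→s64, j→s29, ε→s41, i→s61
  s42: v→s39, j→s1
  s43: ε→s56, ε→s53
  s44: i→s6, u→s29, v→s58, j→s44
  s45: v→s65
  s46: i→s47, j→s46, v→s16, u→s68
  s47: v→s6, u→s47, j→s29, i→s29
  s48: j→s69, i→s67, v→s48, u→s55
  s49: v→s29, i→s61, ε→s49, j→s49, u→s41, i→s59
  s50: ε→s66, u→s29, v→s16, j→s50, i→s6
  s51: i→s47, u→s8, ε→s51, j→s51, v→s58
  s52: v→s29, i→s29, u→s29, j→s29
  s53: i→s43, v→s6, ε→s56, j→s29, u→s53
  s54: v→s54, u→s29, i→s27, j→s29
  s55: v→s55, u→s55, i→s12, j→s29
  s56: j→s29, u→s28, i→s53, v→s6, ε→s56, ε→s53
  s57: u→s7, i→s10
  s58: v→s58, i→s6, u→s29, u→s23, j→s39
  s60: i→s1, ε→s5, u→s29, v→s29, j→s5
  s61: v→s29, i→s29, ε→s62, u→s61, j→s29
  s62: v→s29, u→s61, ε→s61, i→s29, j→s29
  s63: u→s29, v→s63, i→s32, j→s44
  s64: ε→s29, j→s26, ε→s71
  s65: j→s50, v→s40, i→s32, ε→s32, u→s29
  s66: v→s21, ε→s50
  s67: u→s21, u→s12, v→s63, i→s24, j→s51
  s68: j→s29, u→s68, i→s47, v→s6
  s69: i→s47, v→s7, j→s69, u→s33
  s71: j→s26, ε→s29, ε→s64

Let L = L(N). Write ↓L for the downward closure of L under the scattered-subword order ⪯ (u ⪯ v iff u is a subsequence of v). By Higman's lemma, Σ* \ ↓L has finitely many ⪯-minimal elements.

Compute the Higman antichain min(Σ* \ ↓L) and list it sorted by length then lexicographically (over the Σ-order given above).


A = [uj, jij, jii, ivu, jvjv, iivi].

|Q|=73, |F|=38, |δ|=235 (44 ε).
min D↑ (33 st, q0=0, F={4}): 0:v→0,u→1,j→2,i→3 1:v→1,u→1,j→4,i→5 2:v→6,u→7,j→2,i→8 3:v→9,u→5,j→10,i→11 4:v→4,u→4,j→4,i→4 5:v→12,u→5,j→4,i→13 6:v→6,u→7,j→14,i→8 7:v→7,u→7,j→4,i→8 8:v→15,u→8,j→4,i→4 9:v→9,u→4,j→16,i→17 10:v→18,u→19,j→10,i→8 11:v→20,u→13,j→21,i→11 12:v→12,u→4,j→4,i→22 13:v→15,u→13,j→4,i→13 14:v→4,u→23,j→14,i→24 15:v→15,u→4,j→4,i→4 16:v→18,u→4,j→16,i→15 17:v→20,u→4,j→25,i→17 18:v→18,u→4,j→26,i→15 19:v→27,u→19,j→4,i→8 20:v→20,u→4,j→28,i→4 21:v→29,u→30,j→21,i→8 22:v→15,u→4,j→4,i→22 23:v→4,u→23,j→4,i→24 24:v→4,u→24,j→4,i→4 25:v→29,u→4,j→25,i→15 26:v→4,u→4,j→26,i→31 27:v→27,u→4,j→4,i→15 28:v→29,u→4,j→28,i→4 29:v→29,u→4,j→32,i→4 30:v→15,u→30,j→4,i→8 31:v→4,u→4,j→4,i→4 32:v→4,u→4,j→32,i→4 [Hopcroft].
'uj': N↓-sim [52, 27, 2] end={s26,s29} rej; 2/2 del acc.
'jij': |S_i|=[52, 35, 9, 2] end={s26,s29} ∉↓L; 3/3 del acc.
'jii': |S_i|=[52, 35, 9, 1] end={s29} — reject; 3/3 deletions ∈↓L.
'ivu': run [52, 43, 27, 4] end={s15,s23,s29,s31} rej; 3/3 deletions ∈↓L.
'jvjv': N↓-sim [52, 35, 25, 16, 4] end={s26,s29,s64,s71} ∉↓L; 4/4 single-dels accept.
'iivi': |S_i|=[52, 43, 28, 12, 3] end={s1,s26,s29} rej; 4/4 del acc.
6 obstructions.


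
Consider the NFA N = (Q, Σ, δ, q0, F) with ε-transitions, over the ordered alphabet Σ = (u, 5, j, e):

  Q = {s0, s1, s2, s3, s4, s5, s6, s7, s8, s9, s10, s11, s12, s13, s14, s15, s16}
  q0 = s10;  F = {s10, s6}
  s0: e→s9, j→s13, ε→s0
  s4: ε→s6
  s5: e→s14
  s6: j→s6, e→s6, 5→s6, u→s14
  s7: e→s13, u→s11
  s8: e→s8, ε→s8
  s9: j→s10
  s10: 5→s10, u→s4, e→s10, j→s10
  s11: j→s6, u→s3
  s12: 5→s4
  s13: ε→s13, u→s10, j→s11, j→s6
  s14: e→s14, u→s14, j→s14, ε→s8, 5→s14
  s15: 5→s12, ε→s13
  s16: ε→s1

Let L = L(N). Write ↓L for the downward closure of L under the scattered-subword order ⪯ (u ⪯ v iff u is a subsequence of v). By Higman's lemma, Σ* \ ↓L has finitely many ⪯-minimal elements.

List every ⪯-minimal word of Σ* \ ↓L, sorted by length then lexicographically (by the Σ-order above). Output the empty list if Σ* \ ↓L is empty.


|Q|=17, |F|=2, |δ|=33 (7 ε).
min D↑ (3 st, q0=0, F={2}): 0:u→1,5→0,j→0,e→0 1:u→2,5→1,j→1,e→1 2:u→2,5→2,j→2,e→2.
'uu': run [5, 4, 2] end={s14,s8} — reject; 2/2 single-dels accept.
1 obstructions.

Antichain: [uu].


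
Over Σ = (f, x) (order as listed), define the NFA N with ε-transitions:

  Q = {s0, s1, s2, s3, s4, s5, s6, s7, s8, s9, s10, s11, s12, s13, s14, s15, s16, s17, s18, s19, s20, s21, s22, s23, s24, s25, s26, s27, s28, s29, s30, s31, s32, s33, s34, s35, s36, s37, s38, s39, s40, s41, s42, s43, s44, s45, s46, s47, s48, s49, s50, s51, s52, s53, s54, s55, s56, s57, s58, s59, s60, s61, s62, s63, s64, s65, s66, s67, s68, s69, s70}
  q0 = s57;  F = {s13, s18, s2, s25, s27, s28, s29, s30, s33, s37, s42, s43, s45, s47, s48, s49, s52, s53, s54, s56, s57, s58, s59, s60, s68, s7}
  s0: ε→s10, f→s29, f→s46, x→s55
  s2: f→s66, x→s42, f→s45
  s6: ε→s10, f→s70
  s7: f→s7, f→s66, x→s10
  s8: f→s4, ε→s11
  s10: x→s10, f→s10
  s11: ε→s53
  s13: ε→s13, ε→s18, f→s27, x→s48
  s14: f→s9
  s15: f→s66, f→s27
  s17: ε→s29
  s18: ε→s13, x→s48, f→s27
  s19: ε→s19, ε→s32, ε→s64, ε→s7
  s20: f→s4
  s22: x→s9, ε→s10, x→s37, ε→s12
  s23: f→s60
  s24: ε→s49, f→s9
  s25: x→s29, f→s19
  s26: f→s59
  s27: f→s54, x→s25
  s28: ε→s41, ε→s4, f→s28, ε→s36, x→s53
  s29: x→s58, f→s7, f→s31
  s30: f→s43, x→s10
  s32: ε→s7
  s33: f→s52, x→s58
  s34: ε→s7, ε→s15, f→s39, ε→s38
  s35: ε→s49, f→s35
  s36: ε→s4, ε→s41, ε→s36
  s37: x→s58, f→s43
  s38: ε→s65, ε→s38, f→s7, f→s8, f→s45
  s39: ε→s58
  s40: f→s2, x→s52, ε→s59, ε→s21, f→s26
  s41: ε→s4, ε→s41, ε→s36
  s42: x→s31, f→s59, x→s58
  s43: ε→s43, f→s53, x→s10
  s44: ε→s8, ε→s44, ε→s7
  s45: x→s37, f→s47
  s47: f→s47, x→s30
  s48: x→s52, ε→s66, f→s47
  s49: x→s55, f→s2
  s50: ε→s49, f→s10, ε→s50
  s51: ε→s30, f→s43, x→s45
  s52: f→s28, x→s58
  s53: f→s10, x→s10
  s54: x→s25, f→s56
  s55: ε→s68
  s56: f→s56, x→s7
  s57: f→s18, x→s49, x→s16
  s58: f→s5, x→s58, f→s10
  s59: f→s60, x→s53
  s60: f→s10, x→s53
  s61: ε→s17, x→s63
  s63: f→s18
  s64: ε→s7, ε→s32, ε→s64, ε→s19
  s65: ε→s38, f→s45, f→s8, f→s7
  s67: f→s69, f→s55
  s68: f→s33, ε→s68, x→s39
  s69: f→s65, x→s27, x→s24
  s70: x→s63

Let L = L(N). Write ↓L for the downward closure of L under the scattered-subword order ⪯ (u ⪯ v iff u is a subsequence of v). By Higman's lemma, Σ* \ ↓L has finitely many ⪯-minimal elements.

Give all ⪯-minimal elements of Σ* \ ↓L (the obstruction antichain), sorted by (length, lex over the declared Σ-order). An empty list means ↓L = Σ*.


min(Σ*\↓L) = [xxxf, ffxfx, fxfxx, ffffxx, xfffxx, xfxfff].

|Q|=71, |F|=26, |δ|=146 (50 ε).
min D↑ (26 st, q0=0, F={22}): 0:f→1,x→2 1:f→3,x→4 2:f→5,x→6 3:f→7,x→8 4:f→9,x→10 5:f→11,x→12 6:f→13,x→14 7:f→15,x→8 8:f→16,x→17 9:f→9,x→18 10:f→19,x→14 11:f→9,x→20 12:f→21,x→14 13:f→10,x→14 14:f→22,x→14 15:f→15,x→16 16:f→16,x→22 17:f→16,x→14 18:f→23,x→22 19:f→19,x→24 20:f→23,x→14 21:f→25,x→24 22:f→22,x→22 23:f→24,x→22 24:f→22,x→22 25:f→22,x→24 [Hopcroft].
'xxxf': N↓-sim [39, 33, 23, 6, 2] end={s10,s5} — reject; 4/4 del acc.
'ffxfx': run [39, 33, 27, 15, 10, 1] end={s10} ∉↓L; 5/5 single-dels accept.
'fxfxx': run [39, 33, 25, 18, 4, 1] end={s10} rej; 5/5 deletions ∈↓L.
'ffffxx': N↓-sim [39, 33, 27, 22, 17, 6, 1] end={s10} — reject; 6/6 single-dels accept.
'xfffxx': N↓-sim [39, 33, 25, 18, 13, 4, 1] end={s10} ∉↓L; 6/6 single-dels accept.
'xfxfff': |S_i|=[39, 33, 25, 11, 6, 3, 1] end={s10} rej; 6/6 del acc.
6 minimals (antichain).


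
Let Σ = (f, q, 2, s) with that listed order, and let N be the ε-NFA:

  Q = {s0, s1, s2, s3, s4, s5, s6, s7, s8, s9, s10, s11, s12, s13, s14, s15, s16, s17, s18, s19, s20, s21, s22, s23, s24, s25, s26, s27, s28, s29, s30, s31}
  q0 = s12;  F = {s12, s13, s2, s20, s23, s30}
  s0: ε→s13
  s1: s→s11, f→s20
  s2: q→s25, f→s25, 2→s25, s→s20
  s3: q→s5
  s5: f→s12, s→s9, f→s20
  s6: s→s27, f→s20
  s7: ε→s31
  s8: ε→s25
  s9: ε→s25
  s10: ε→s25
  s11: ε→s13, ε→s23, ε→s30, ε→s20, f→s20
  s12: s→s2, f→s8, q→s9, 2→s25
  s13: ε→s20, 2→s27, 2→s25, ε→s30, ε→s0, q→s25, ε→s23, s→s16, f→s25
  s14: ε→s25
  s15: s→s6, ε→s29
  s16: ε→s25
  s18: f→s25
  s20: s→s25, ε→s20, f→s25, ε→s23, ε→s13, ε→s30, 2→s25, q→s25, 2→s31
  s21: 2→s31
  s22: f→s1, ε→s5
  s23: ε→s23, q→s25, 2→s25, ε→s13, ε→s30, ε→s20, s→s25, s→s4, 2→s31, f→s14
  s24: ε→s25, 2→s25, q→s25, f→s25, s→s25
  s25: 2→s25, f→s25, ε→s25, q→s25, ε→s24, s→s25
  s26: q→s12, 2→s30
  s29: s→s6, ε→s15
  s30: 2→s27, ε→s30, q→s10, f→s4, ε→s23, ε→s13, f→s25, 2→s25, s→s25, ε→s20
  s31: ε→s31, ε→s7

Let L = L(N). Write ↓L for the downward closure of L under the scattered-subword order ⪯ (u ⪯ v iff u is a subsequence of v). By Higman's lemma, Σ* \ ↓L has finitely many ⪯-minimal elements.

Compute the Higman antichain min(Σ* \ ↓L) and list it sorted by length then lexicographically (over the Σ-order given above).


|Q|=32, |F|=6, |δ|=89 (35 ε).
min D↑ (4 st, q0=0, F={1}): 0:f→1,q→1,2→1,s→2 1:f→1,q→1,2→1,s→1 2:f→1,q→1,2→1,s→3 3:f→1,q→1,2→1,s→1 (ε-aug+det+¬).
'f': N↓-sim [18, 5] end={s14,s24,s25,s4,s8} rej; 1/1 deletions ∈↓L.
'q': N↓-sim [18, 4] end={s10,s24,s25,s9} rej; 1/1 single-dels accept.
'2': run [18, 5] end={s24,s25,s27,s31,s7} — reject; 1/1 deletions ∈↓L.
'sss': N↓-sim [18, 15, 14, 4] end={s16,s24,s25,s4} ∉↓L; 3/3 deletions ∈↓L.
4 obstructions.

min(Σ*\↓L) = [f, q, 2, sss].


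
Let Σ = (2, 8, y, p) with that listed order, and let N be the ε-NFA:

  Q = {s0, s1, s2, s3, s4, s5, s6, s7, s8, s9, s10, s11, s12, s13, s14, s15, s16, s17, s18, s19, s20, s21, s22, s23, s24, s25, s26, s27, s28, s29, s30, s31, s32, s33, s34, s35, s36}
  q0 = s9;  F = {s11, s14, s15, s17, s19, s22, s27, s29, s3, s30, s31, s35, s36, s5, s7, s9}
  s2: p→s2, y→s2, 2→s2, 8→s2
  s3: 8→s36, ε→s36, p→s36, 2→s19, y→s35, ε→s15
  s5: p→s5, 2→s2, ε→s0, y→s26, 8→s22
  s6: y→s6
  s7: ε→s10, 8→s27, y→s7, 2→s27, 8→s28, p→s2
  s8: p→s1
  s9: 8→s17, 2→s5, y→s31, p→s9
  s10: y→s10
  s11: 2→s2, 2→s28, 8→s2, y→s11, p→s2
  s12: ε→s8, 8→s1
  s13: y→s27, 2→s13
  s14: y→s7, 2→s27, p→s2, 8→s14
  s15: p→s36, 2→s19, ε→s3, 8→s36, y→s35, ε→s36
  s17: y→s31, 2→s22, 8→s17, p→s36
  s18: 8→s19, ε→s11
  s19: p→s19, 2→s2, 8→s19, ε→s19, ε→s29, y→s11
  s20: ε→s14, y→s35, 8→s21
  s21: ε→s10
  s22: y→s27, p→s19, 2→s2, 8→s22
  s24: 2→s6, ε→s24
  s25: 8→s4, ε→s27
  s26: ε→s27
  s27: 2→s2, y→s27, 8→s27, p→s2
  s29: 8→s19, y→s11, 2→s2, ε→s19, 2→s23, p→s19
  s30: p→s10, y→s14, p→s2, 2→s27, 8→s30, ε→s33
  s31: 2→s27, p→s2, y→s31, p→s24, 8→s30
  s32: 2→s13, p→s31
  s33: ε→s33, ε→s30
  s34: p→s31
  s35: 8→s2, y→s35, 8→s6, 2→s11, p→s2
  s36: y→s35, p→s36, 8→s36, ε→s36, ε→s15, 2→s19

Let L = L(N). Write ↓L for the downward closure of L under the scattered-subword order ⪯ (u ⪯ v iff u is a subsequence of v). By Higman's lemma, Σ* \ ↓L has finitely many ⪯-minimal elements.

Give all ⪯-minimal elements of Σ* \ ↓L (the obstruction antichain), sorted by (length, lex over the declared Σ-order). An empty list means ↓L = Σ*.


|Q|=37, |F|=16, |δ|=109 (21 ε).
min D↑ (14 st, q0=0, F={4}): 0:2→1,8→2,y→3,p→0 1:2→4,8→5,y→6,p→1 2:2→5,8→2,y→3,p→7 3:2→6,8→8,y→3,p→4 4:2→4,8→4,y→4,p→4 5:2→4,8→5,y→6,p→9 6:2→4,8→6,y→6,p→4 7:2→9,8→7,y→10,p→7 8:2→6,8→8,y→11,p→4 9:2→4,8→9,y→12,p→9 10:2→12,8→4,y→10,p→4 11:2→6,8→11,y→13,p→4 12:2→4,8→4,y→12,p→4 13:2→6,8→6,y→13,p→4.
'22': run [25, 12, 3] end={s2,s23,s28} rej; 2/2 deletions ∈↓L.
'yp': N↓-sim [25, 14, 4] end={s10,s2,s24,s6} ∉↓L; 2/2 deletions ∈↓L.
'8py8': run [25, 21, 13, 6, 2] end={s2,s6} ∉↓L; 4/4 single-dels accept.
'y8yy82': |S_i|=[25, 14, 9, 7, 6, 3, 1] end={s2} — reject; 6/6 single-dels accept.
4 obstructions.

A = [22, yp, 8py8, y8yy82].


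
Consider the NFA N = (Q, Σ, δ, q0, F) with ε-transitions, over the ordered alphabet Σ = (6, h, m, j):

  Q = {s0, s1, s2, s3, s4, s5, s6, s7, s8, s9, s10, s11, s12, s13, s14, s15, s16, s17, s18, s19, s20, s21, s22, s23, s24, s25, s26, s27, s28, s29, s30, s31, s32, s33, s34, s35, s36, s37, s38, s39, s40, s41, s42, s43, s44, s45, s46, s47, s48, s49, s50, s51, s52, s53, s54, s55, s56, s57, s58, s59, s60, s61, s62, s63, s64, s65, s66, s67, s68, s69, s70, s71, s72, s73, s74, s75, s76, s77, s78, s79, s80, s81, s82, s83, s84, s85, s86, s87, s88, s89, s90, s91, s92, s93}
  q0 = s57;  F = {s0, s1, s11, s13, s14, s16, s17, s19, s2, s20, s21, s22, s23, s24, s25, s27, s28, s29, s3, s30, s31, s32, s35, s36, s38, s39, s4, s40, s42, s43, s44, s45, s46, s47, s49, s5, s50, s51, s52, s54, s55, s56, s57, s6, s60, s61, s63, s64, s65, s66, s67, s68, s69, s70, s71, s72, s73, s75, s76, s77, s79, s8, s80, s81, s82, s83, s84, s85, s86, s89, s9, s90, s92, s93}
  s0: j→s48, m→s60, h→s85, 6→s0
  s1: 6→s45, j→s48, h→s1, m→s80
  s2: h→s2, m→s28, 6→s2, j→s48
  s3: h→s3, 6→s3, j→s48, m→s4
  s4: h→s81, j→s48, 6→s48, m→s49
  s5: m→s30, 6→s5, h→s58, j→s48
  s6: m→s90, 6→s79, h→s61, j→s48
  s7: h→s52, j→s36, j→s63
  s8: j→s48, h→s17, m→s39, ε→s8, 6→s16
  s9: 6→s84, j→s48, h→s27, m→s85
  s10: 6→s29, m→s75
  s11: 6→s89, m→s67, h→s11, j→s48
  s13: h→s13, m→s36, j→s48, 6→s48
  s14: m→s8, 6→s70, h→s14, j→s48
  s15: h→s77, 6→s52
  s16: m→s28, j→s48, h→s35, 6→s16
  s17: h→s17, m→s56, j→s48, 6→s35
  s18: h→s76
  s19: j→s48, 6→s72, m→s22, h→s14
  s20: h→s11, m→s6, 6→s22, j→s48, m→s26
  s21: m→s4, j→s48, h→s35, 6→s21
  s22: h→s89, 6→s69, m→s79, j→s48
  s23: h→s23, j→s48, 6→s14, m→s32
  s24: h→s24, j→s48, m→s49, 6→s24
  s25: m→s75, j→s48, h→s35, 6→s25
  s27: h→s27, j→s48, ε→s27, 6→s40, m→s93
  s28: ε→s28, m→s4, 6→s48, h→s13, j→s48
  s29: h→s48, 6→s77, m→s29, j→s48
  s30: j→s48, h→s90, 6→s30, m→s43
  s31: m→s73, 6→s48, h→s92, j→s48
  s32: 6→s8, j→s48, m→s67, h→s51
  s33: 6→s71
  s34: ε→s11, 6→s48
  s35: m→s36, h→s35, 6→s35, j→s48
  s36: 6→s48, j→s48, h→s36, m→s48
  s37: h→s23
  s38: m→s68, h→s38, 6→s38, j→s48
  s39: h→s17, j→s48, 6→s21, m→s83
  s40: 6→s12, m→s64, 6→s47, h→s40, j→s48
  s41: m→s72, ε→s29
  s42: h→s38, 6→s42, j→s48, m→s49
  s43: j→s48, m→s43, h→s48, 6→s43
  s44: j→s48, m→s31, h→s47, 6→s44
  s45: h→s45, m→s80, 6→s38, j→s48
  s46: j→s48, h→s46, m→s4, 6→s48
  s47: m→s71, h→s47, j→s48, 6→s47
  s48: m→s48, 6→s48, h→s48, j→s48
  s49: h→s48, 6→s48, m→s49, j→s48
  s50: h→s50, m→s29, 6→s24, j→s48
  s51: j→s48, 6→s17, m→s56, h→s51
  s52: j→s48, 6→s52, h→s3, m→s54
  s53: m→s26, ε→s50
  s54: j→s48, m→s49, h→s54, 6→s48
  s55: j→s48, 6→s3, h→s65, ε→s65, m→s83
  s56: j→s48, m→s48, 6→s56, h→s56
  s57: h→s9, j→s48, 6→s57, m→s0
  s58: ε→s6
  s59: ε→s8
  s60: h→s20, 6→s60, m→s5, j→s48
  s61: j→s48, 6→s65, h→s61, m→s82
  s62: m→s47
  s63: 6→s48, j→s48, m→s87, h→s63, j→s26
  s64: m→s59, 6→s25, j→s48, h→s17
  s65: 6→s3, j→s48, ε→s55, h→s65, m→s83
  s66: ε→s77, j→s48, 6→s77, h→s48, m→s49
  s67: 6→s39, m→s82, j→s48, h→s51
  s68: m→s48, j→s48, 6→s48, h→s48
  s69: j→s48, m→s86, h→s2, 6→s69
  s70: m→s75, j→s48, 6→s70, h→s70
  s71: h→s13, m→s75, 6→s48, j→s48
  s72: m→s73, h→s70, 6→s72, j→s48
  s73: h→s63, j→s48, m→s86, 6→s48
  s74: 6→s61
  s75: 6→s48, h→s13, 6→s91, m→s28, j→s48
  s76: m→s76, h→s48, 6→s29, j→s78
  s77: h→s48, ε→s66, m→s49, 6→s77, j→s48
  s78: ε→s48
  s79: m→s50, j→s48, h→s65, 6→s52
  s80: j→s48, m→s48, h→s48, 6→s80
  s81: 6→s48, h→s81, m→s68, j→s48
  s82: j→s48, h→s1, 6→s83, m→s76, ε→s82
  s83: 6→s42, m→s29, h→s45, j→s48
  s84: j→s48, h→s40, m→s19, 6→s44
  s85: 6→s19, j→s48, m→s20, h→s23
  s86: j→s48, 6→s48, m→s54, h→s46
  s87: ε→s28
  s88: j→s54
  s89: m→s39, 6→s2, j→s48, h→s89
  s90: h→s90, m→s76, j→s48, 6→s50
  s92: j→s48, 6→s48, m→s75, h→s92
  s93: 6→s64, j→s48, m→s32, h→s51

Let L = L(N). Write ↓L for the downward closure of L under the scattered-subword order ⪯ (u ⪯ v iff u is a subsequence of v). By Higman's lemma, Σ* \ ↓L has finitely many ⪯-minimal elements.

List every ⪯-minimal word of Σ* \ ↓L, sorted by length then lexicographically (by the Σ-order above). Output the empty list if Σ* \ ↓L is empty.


|Q|=94, |F|=74, |δ|=335 (15 ε).
min D↑ (73 st, q0=0, F={3}): 0:6→0,h→1,m→2,j→3 1:6→4,h→5,m→6,j→3 2:6→2,h→6,m→7,j→3 3:6→3,h→3,m→3,j→3 4:6→8,h→9,m→10,j→3 5:6→9,h→5,m→11,j→3 6:6→10,h→12,m→13,j→3 7:6→7,h→13,m→14,j→3 8:6→8,h→15,m→16,j→3 9:6→15,h→9,m→17,j→3 10:6→18,h→19,m→20,j→3 11:6→17,h→21,m→22,j→3 12:6→19,h→12,m→22,j→3 13:6→20,h→23,m→24,j→3 14:6→14,h→24,m→25,j→3 15:6→15,h→15,m→26,j→3 16:6→3,h→27,m→28,j→3 17:6→29,h→30,m→31,j→3 18:6→18,h→32,m→28,j→3 19:6→32,h→19,m→31,j→3 20:6→33,h→34,m→35,j→3 21:6→30,h→21,m→36,j→3 22:6→31,h→21,m→37,j→3 23:6→34,h→23,m→37,j→3 24:6→35,h→38,m→39,j→3 25:6→25,h→39,m→40,j→3 26:6→3,h→41,m→42,j→3 27:6→3,h→27,m→42,j→3 28:6→3,h→43,m→44,j→3 29:6→29,h→45,m→42,j→3 30:6→45,h→30,m→36,j→3 31:6→46,h→30,m→47,j→3 32:6→32,h→32,m→42,j→3 33:6→33,h→48,m→44,j→3 34:6→48,h→34,m→47,j→3 35:6→49,h→50,m→51,j→3 36:6→36,h→36,m→3,j→3 37:6→47,h→21,m→52,j→3 38:6→50,h→38,m→52,j→3 39:6→51,h→39,m→53,j→3 40:6→40,h→3,m→40,j→3 41:6→3,h→41,m→54,j→3 42:6→3,h→41,m→55,j→3 43:6→3,h→43,m→55,j→3 44:6→3,h→56,m→57,j→3 45:6→45,h→45,m→54,j→3 46:6→46,h→45,m→55,j→3 47:6→58,h→30,m→59,j→3 48:6→48,h→48,m→55,j→3 49:6→49,h→60,m→57,j→3 50:6→60,h→50,m→59,j→3 51:6→61,h→51,m→62,j→3 52:6→59,h→63,m→53,j→3 53:6→62,h→3,m→53,j→3 54:6→3,h→54,m→3,j→3 55:6→3,h→41,m→64,j→3 56:6→3,h→56,m→64,j→3 57:6→3,h→57,m→65,j→3 58:6→58,h→45,m→64,j→3 59:6→66,h→67,m→62,j→3 60:6→60,h→60,m→64,j→3 61:6→61,h→61,m→65,j→3 62:6→68,h→3,m→62,j→3 63:6→67,h→63,m→69,j→3 64:6→3,h→70,m→65,j→3 65:6→3,h→3,m→65,j→3 66:6→66,h→71,m→65,j→3 67:6→71,h→67,m→69,j→3 68:6→68,h→3,m→65,j→3 69:6→69,h→3,m→3,j→3 70:6→3,h→70,m→72,j→3 71:6→71,h→71,m→72,j→3 72:6→3,h→3,m→3,j→3 (ε-aug+det+¬).
'j': |S_i|=[82, 3] end={s26,s48,s78} ∉↓L; 1/1 single-dels accept.
'h66m6': run [82, 76, 58, 40, 20, 2] end={s48,s91} rej; 5/5 deletions ∈↓L.
'hhmhmm': run [82, 76, 60, 38, 13, 5, 1] end={s48} rej; 6/6 del acc.
'mmmmmh': N↓-sim [82, 74, 61, 46, 25, 10, 1] end={s48} rej; 6/6 single-dels accept.
4 obstructions.

min(Σ*\↓L) = [j, h66m6, hhmhmm, mmmmmh].


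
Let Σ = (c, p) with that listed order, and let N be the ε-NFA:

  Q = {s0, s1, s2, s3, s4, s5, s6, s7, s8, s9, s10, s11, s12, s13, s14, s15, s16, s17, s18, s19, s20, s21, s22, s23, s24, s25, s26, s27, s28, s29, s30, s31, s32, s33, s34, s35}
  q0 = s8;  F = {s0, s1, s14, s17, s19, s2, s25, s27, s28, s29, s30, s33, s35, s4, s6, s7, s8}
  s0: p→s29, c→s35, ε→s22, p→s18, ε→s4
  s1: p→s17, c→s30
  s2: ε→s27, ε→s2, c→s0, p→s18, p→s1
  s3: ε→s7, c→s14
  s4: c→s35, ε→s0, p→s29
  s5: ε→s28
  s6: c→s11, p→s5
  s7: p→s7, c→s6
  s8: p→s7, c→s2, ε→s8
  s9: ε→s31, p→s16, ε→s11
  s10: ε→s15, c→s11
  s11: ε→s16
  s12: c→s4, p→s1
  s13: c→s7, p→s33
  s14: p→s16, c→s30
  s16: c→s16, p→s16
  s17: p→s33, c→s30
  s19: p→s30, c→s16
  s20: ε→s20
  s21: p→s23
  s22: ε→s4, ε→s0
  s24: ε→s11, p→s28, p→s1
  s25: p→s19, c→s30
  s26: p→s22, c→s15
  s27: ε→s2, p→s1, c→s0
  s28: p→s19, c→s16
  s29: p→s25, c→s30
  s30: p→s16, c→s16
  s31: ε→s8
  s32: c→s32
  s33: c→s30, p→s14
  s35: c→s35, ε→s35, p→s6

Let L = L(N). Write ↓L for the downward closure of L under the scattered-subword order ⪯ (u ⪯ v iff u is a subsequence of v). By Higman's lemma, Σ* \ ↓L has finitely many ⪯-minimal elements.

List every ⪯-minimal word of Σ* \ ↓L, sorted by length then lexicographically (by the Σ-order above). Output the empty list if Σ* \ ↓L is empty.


|Q|=36, |F|=17, |δ|=70 (19 ε).
min D↑ (16 st, q0=0, F={10}): 0:c→1,p→2 1:c→3,p→4 2:c→5,p→2 3:c→6,p→7 4:c→8,p→9 5:c→10,p→11 6:c→6,p→5 7:c→8,p→12 8:c→10,p→10 9:c→8,p→13 10:c→10,p→10 11:c→10,p→14 12:c→8,p→14 13:c→8,p→15 14:c→10,p→8 15:c→8,p→10 (ε-aug+det+¬).
'pcc': |S_i|=[22, 15, 7, 2] end={s11,s16} — reject; 3/3 deletions ∈↓L.
'cpcp': |S_i|=[22, 20, 14, 3, 1] end={s16} — reject; 4/4 deletions ∈↓L.
'cccpc': run [22, 20, 14, 8, 7, 2] end={s11,s16} ∉↓L; 5/5 deletions ∈↓L.
'ccpppc': run [22, 20, 14, 10, 6, 3, 1] end={s16} — reject; 6/6 deletions ∈↓L.
'cppppp': N↓-sim [22, 20, 14, 9, 5, 3, 1] end={s16} — reject; 6/6 deletions ∈↓L.
'pcpppp': run [22, 15, 7, 5, 3, 2, 1] end={s16} — reject; 6/6 del acc.
6 obstructions.

Antichain: [pcc, cpcp, cccpc, ccpppc, cppppp, pcpppp].


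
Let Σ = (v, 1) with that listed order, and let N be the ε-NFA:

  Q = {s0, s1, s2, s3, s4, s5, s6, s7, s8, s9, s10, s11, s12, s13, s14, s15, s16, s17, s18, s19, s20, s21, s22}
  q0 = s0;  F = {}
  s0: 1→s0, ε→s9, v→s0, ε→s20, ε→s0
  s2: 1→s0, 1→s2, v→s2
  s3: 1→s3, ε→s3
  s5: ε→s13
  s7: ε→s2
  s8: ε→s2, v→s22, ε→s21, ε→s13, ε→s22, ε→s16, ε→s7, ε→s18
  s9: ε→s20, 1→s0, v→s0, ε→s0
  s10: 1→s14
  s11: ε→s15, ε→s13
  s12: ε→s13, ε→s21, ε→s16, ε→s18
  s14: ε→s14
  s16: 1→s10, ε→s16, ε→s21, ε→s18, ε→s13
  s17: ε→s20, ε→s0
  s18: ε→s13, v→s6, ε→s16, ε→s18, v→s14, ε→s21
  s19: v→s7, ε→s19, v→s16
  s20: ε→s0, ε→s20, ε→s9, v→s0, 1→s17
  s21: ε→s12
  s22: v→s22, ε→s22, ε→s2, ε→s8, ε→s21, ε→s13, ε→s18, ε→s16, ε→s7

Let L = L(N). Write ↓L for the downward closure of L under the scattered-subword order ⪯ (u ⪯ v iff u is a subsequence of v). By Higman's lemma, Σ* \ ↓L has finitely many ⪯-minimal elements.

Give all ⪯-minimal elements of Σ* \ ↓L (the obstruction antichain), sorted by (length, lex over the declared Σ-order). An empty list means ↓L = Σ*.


|Q|=23, |F|=0, |δ|=63 (45 ε).
min D↑ (1 st, q0=0, F={0}): 0:v→0,1→0.
ε ∈ L(D↑) — L = ∅.

Antichain: [ε].


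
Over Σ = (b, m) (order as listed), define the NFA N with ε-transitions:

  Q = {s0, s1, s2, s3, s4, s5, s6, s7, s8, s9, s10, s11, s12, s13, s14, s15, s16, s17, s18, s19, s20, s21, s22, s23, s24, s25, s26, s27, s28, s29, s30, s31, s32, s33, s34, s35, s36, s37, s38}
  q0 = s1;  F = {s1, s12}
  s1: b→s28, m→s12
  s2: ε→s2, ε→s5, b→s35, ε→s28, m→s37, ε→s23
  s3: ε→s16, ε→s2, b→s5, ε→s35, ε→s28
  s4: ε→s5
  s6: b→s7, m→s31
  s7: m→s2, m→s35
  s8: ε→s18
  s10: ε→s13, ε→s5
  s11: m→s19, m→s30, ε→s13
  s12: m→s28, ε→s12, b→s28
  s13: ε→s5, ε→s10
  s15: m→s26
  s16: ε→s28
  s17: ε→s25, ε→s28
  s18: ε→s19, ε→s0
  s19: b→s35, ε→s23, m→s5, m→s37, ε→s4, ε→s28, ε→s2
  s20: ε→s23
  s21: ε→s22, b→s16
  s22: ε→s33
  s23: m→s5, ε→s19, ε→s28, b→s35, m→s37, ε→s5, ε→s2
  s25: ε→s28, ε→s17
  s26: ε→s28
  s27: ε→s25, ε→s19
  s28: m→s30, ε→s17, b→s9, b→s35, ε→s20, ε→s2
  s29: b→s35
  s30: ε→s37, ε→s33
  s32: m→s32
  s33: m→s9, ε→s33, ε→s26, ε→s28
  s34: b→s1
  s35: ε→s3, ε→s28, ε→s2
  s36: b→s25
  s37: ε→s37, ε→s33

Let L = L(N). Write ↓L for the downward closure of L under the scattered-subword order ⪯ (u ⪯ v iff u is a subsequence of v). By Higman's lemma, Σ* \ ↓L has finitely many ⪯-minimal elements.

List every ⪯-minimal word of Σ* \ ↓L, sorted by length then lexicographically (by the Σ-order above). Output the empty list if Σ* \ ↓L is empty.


A = [b, mm].

|Q|=39, |F|=2, |δ|=79 (50 ε).
min D↑ (3 st, q0=0, F={1}): 0:b→1,m→2 1:b→1,m→1 2:b→1,m→1 [Hopcroft].
'b': run [19, 17] end={s16,s17,s19,s2,s20,s23,s25,s26,s28,s3,s30,s33,…} — reject; 1/1 single-dels accept.
'mm': run [19, 18, 17] end={s16,s17,s19,s2,s20,s23,s25,s26,s28,s3,s30,s33,…} — reject; 2/2 del acc.
2 obstructions.


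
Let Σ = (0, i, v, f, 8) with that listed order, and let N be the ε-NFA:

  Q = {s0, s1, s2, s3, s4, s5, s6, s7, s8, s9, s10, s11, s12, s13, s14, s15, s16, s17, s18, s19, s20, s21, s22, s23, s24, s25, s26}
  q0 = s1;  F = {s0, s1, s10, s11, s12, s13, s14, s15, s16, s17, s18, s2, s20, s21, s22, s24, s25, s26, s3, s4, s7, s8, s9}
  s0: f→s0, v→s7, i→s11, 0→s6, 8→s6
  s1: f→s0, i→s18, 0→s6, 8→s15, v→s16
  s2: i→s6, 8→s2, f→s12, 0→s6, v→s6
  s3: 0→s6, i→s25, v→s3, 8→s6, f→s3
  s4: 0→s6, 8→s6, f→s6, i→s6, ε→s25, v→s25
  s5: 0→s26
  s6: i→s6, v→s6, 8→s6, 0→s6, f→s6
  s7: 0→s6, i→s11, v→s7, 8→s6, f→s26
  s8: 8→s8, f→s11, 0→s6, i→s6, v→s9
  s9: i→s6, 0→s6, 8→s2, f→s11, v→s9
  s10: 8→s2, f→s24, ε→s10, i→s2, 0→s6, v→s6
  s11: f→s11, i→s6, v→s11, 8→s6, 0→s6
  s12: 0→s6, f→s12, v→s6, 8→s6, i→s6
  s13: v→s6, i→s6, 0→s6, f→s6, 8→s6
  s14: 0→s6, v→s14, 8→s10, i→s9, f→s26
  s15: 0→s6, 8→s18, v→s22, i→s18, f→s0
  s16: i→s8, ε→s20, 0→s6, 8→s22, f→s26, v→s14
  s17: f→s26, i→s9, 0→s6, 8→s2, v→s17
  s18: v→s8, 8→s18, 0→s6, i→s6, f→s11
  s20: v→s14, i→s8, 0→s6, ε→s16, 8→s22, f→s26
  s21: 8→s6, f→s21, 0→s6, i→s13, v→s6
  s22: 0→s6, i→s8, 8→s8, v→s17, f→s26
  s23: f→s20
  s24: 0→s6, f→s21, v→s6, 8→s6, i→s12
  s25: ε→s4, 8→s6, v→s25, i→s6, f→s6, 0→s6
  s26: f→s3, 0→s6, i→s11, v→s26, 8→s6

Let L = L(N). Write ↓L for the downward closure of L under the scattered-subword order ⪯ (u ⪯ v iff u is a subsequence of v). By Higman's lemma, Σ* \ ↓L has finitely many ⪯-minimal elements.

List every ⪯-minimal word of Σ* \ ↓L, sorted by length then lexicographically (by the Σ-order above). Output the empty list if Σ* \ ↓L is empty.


min(Σ*\↓L) = [0, ii, f8, 88i, vv8v, vffif].

|Q|=27, |F|=23, |δ|=127 (5 ε).
min D↑ (22 st, q0=0, F={1}): 0:0→1,i→2,v→3,f→4,8→5 1:0→1,i→1,v→1,f→1,8→1 2:0→1,i→1,v→6,f→7,8→2 3:0→1,i→6,v→8,f→9,8→10 4:0→1,i→7,v→11,f→4,8→1 5:0→1,i→2,v→10,f→4,8→2 6:0→1,i→1,v→12,f→7,8→6 7:0→1,i→1,v→7,f→7,8→1 8:0→1,i→12,v→8,f→9,8→13 9:0→1,i→7,v→9,f→14,8→1 10:0→1,i→6,v→15,f→9,8→6 11:0→1,i→7,v→11,f→9,8→1 12:0→1,i→1,v→12,f→7,8→16 13:0→1,i→16,v→1,f→17,8→16 14:0→1,i→18,v→14,f→14,8→1 15:0→1,i→12,v→15,f→9,8→16 16:0→1,i→1,v→1,f→19,8→16 17:0→1,i→19,v→1,f→20,8→1 18:0→1,i→1,v→18,f→1,8→1 19:0→1,i→1,v→1,f→19,8→1 20:0→1,i→21,v→1,f→20,8→1 21:0→1,i→1,v→1,f→1,8→1 [Hopcroft].
'0': N↓-sim [24, 1] end={s6} rej; 1/1 del acc.
'ii': run [24, 10, 1] end={s6} — reject; 2/2 deletions ∈↓L.
'f8': run [24, 12, 1] end={s6} — reject; 2/2 single-dels accept.
'88i': N↓-sim [24, 20, 7, 1] end={s6} ∉↓L; 3/3 deletions ∈↓L.
'vv8v': |S_i|=[24, 20, 16, 7, 1] end={s6} ∉↓L; 4/4 single-dels accept.
'vffif': N↓-sim [24, 20, 10, 8, 4, 1] end={s6} ∉↓L; 5/5 del acc.
6 words, ⪯-incomp.
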